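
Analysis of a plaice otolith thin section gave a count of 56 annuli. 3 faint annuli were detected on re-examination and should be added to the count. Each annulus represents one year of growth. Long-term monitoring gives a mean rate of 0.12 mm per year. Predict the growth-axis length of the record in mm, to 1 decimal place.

7.1 mm

True annulus count = 56 + 3 = 59.
Length ≈ 0.12 × 59 = 7.1 mm.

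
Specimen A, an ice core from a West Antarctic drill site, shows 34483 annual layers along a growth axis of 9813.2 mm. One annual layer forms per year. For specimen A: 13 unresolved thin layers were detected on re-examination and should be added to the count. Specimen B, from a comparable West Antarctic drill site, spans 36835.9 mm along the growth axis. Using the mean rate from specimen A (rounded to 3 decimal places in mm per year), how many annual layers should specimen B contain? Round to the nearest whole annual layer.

129704 annual layers

Specimen A: correcting the raw count gives 34483 + 13 = 34496 true annual layers.
A: Mean rate = 9813.2 mm / 34496 years ≈ 0.284 mm/yr.
For B, 36835.9 / 0.284 = 129703.87 years ≈ 129704 annual layers.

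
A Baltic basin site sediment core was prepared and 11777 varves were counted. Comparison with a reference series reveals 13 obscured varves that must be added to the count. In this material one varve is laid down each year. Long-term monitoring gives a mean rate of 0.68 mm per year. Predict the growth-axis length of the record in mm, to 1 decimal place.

8017.2 mm

Adjusted count: 11777 + 13 = 11790 varves.
11790 years at 0.68 mm/year gives 0.68 × 11790 = 8017.2 mm.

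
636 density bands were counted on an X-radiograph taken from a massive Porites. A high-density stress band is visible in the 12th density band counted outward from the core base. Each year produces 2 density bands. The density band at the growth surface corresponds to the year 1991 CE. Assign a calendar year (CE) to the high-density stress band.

1679 CE

636 − 12 = 624 density bands lie beyond the high-density stress band toward the growth surface.
624 density bands at 2 per year is 624 / 2 = 312 years.
1991 − 312 = 1679 CE.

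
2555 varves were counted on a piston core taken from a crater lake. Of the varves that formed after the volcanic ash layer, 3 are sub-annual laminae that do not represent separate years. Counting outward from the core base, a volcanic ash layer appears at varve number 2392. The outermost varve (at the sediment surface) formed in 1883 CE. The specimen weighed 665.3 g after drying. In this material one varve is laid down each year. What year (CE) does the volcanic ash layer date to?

The volcanic ash layer sits at varve 2392 from the core base, so 2555 − 2392 = 163 varves formed after it.
163 − 3 false = 160 true varves after the volcanic ash layer.
Counting back 160 years from 1883 CE places the volcanic ash layer in 1883 − 160 = 1723 CE.

1723 CE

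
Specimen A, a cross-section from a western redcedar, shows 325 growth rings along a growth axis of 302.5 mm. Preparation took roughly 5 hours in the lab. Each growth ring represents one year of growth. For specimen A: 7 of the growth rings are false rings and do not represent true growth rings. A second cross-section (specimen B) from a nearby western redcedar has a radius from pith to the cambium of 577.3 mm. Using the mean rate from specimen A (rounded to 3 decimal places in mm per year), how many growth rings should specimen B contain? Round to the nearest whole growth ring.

607 growth rings

Specimen A: correcting the raw count gives 325 − 7 = 318 true growth rings.
A: Mean rate = 302.5 mm / 318 years ≈ 0.951 mm/year.
For B, 577.3 / 0.951 = 607.05 years ≈ 607 growth rings.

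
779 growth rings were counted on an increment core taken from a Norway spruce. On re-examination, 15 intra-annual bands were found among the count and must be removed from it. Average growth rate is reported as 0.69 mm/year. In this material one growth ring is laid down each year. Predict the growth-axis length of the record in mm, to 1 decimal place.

527.2 mm

Correcting the raw count gives 779 − 15 = 764 true growth rings.
Predicted length = 0.69 mm/year × 764 years = 527.2 mm.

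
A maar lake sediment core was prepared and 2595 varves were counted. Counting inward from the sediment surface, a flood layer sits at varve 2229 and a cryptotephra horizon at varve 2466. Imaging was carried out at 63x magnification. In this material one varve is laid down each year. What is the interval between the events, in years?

2466 − 2229 = 237 varves lie between the two events.
That is 237 years at one varve per year.

237 yr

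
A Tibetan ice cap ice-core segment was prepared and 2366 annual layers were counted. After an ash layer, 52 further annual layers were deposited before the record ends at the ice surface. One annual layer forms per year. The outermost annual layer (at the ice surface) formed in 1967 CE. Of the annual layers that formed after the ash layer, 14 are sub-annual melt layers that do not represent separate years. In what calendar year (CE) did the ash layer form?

52 annual layers formed after the ash layer.
Removing the 14 false annual layers leaves 52 − 14 = 38 true annual layers beyond the ash layer.
1967 − 38 = 1929 CE.

1929 CE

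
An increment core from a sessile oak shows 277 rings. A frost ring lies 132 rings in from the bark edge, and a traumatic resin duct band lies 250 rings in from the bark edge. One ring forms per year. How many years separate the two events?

Separation: 250 − 132 = 118 rings.
That is 118 years at one ring per year.

118 years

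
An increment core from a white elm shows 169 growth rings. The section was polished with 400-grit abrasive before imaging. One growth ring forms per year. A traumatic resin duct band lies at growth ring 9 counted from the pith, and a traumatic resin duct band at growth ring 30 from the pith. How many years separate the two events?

21 yr

The two markers are separated by 30 − 9 = 21 growth rings.
At one growth ring per year, 21 years elapsed between them.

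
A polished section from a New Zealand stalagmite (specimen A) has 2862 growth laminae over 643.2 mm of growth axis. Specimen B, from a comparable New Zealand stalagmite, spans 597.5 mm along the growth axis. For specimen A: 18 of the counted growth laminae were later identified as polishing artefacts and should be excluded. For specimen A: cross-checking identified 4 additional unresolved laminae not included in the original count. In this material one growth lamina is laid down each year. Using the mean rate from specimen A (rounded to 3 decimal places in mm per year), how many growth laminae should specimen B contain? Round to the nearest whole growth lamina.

Specimen A: correcting the raw count gives 2862 − 18 + 4 = 2848 true growth laminae.
A: Extension rate ≈ 643.2 / 2848 = 0.226 mm/yr.
B spans 597.5 / 0.226 = 2643.81 years ≈ 2644 growth laminae.

2644 growth laminae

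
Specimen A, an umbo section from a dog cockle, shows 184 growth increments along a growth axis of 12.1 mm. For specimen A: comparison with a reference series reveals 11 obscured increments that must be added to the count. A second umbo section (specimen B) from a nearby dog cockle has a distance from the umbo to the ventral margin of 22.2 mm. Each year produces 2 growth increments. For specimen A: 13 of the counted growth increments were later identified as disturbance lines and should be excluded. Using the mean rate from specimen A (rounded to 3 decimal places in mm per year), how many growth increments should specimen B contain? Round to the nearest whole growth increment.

334 growth increments

Specimen A: true growth increment count = 184 − 13 + 11 = 182.
Specimen A: 182 growth increments at 2 per year is 182 / 2 = 91 years.
A: Extension rate ≈ 12.1 / 91 = 0.133 mm per year.
Specimen B: 22.2 mm / 0.133 mm per year = 166.92 years; at 2 growth increments per year that is 166.92 × 2 ≈ 334 growth increments.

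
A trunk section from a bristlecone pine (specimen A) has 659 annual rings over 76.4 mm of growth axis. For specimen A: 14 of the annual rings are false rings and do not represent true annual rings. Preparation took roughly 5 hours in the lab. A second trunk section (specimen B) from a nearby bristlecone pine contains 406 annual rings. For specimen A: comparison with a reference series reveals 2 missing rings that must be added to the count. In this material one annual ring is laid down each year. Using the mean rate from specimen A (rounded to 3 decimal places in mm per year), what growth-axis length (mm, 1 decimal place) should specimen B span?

47.9 mm

Specimen A: true annual ring count = 659 − 14 + 2 = 647.
A: Mean rate = 76.4 mm / 647 years ≈ 0.118 mm/year.
Length of B = 0.118 × 406 = 47.9 mm.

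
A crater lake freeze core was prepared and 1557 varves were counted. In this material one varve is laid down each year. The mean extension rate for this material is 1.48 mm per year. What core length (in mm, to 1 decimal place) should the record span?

2304.4 mm

1557 years of growth are recorded.
Predicted length = 1.48 mm/year × 1557 years = 2304.4 mm.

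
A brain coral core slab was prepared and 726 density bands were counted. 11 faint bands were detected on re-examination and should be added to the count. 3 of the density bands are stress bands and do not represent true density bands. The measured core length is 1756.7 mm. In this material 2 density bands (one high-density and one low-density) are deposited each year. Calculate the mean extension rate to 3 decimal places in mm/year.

4.787 mm/year

True density band count = 726 − 3 + 11 = 734.
Dividing by 2 density bands per year: 734 / 2 = 367 years.
Mean rate = 1756.7 mm / 367 years ≈ 4.787 mm/year.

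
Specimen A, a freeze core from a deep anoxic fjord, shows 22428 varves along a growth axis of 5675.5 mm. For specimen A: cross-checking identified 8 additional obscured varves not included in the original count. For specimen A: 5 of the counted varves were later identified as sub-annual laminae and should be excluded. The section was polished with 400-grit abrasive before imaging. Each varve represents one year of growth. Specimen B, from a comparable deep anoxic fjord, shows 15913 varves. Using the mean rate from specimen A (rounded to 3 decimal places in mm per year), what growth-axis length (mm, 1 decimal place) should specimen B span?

4026.0 mm

Specimen A: correcting the raw count gives 22428 − 5 + 8 = 22431 true varves.
A: Extension rate ≈ 5675.5 / 22431 = 0.253 mm/yr.
For B, 0.253 mm/year × 15913 years = 4026.0 mm.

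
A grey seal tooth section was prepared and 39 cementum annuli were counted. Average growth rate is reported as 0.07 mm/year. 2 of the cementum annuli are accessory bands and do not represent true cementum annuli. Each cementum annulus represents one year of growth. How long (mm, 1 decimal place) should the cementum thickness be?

2.6 mm

After corrections the count is 39 − 2 = 37 cementum annuli.
37 years at 0.07 mm/year gives 0.07 × 37 = 2.6 mm.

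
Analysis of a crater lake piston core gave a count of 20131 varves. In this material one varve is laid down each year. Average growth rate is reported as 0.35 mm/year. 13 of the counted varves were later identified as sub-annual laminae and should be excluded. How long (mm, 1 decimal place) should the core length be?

7041.3 mm

Correcting the raw count gives 20131 − 13 = 20118 true varves.
20118 years at 0.35 mm/year gives 0.35 × 20118 = 7041.3 mm.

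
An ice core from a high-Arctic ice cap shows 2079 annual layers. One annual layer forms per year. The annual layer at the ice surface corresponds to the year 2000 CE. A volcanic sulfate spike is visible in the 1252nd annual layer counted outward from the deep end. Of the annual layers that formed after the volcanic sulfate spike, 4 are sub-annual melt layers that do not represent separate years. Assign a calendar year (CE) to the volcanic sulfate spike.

1177 CE

The volcanic sulfate spike sits at annual layer 1252 from the deep end, so 2079 − 1252 = 827 annual layers formed after it.
827 − 4 false = 823 true annual layers after the volcanic sulfate spike.
Counting back 823 years from 2000 CE places the volcanic sulfate spike in 2000 − 823 = 1177 CE.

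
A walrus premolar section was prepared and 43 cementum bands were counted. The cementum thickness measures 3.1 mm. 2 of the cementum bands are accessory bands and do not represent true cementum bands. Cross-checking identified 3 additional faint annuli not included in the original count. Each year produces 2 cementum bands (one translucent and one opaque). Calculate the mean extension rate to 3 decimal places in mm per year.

0.141 mm per year

Adjusted count: 43 − 2 + 3 = 44 cementum bands.
44 cementum bands at 2 per year is 44 / 2 = 22 years.
Mean rate = 3.1 mm / 22 years ≈ 0.141 mm per year.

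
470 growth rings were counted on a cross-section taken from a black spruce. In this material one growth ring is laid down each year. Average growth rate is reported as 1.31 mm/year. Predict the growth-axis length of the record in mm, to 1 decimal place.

470 years of growth are recorded.
Length ≈ 1.31 × 470 = 615.7 mm.

615.7 mm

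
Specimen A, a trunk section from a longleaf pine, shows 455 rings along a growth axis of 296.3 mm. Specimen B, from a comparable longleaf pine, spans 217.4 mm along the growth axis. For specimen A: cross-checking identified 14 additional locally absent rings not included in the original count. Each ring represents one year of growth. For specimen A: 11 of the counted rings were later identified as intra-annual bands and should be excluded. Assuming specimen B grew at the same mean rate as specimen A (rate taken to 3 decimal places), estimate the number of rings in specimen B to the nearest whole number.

Specimen A: adjusted count: 455 − 11 + 14 = 458 rings.
A: Extension rate ≈ 296.3 / 458 = 0.647 mm/year.
B spans 217.4 / 0.647 = 336.01 years ≈ 336 rings.

336 rings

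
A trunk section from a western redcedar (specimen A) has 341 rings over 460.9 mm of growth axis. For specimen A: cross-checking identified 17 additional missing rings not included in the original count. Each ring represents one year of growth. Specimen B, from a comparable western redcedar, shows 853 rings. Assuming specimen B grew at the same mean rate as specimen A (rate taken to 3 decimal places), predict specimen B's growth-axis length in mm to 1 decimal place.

1097.8 mm

Specimen A: adjusted count: 341 + 17 = 358 rings.
A: 460.9 mm over 358 years gives 460.9 / 358 ≈ 1.287 mm/year.
For B, 1.287 mm/year × 853 years = 1097.8 mm.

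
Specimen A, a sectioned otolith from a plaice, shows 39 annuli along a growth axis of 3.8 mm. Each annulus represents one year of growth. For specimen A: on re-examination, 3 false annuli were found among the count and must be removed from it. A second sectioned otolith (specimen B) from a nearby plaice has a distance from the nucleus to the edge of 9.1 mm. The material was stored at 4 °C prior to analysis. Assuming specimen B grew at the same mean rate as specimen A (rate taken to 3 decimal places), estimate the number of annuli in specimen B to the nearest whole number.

Specimen A: true annulus count = 39 − 3 = 36.
A: Mean rate = 3.8 mm / 36 years ≈ 0.106 mm/year.
B spans 9.1 / 0.106 = 85.85 years ≈ 86 annuli.

86 annuli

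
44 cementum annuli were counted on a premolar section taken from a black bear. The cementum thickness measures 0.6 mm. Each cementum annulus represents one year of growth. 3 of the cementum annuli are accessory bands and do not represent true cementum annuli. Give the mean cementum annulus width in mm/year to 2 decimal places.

After corrections the count is 44 − 3 = 41 cementum annuli.
Extension rate ≈ 0.6 / 41 = 0.01 mm/year.

0.01 mm/year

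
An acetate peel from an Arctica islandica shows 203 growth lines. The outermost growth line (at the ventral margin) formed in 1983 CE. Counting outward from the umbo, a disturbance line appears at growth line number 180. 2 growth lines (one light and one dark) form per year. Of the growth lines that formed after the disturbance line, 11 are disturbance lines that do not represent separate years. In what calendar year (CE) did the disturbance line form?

1977 CE

The disturbance line sits at growth line 180 from the umbo, so 203 − 180 = 23 growth lines formed after it.
23 − 11 false = 12 true growth lines after the disturbance line.
With 2 growth lines per year, 12 / 2 = 6 years.
Counting back 6 years from 1983 CE places the disturbance line in 1983 − 6 = 1977 CE.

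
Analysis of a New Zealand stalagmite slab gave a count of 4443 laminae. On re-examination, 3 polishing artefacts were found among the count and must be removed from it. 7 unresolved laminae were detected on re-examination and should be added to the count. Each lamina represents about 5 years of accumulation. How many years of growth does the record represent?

22235 years

True lamina count = 4443 − 3 + 7 = 4447.
Multiplying by 5 years per lamina: 4447 × 5 = 22235 years.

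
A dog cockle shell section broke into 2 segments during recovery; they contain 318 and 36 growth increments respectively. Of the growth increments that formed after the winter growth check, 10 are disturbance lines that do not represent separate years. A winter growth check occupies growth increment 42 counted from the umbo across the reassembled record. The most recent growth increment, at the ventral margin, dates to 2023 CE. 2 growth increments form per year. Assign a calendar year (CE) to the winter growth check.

Total growth increments = 318 + 36 = 354.
354 − 42 = 312 growth increments lie beyond the winter growth check toward the ventral margin.
Removing the 10 false growth increments leaves 312 − 10 = 302 true growth increments beyond the winter growth check.
302 growth increments at 2 per year is 302 / 2 = 151 years.
2023 − 151 = 1872 CE.

1872 CE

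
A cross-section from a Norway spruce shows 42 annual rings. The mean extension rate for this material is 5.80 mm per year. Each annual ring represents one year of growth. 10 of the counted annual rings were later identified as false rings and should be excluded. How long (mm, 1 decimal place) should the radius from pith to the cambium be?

Correcting the raw count gives 42 − 10 = 32 true annual rings.
Length ≈ 5.80 × 32 = 185.6 mm.

185.6 mm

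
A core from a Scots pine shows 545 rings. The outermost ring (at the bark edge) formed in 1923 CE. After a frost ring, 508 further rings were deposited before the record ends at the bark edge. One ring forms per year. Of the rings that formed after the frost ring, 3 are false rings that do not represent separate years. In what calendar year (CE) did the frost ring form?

508 rings post-date the frost ring.
Removing the 3 false rings leaves 508 − 3 = 505 true rings beyond the frost ring.
Counting back 505 years from 1923 CE places the frost ring in 1923 − 505 = 1418 CE.

1418 CE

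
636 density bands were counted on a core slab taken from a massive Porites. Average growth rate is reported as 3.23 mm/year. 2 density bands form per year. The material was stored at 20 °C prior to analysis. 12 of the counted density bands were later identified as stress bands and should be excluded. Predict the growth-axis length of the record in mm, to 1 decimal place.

1007.8 mm

Adjusted count: 636 − 12 = 624 density bands.
With 2 density bands per year, 624 / 2 = 312 years.
Predicted length = 3.23 mm/year × 312 years = 1007.8 mm.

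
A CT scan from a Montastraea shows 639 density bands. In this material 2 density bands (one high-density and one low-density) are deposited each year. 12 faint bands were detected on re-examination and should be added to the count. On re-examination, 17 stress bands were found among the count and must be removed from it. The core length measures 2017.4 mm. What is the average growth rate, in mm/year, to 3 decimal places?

6.364 mm/year

Correcting the raw count gives 639 − 17 + 12 = 634 true density bands.
634 density bands at 2 per year is 634 / 2 = 317 years.
Extension rate ≈ 2017.4 / 317 = 6.364 mm/year.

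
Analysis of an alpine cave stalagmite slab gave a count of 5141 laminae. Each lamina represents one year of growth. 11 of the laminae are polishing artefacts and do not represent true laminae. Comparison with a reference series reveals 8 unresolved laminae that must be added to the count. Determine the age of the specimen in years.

5138 years

True lamina count = 5141 − 11 + 8 = 5138.
One lamina per year makes the duration 5138 years.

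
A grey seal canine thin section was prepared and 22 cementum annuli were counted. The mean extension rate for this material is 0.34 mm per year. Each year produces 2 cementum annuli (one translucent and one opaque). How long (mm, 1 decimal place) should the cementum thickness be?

With 2 cementum annuli per year, 22 / 2 = 11 years.
Length ≈ 0.34 × 11 = 3.7 mm.

3.7 mm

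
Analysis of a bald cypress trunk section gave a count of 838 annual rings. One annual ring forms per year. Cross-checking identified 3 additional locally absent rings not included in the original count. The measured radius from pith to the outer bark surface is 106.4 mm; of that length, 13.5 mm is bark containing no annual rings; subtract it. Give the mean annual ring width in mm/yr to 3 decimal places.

0.110 mm/yr

True annual ring count = 838 + 3 = 841.
The growth record spans 106.4 − 13.5 = 92.9 mm.
Mean rate = 92.9 mm / 841 years ≈ 0.110 mm/yr.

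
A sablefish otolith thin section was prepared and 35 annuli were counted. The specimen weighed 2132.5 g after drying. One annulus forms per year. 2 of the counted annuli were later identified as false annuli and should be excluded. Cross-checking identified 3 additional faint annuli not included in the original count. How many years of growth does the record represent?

Adjusted count: 35 − 2 + 3 = 36 annuli.
With a one-to-one annulus periodicity this is 36 years.

36 years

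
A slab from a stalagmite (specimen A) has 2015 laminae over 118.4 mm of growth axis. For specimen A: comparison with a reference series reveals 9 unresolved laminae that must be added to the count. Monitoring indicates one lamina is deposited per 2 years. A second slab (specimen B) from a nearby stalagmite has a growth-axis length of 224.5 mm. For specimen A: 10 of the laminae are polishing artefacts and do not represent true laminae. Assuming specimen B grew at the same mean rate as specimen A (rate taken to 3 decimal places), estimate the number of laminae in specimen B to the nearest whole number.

3871 laminae

Specimen A: correcting the raw count gives 2015 − 10 + 9 = 2014 true laminae.
Specimen A: at 2 years per lamina, 2014 × 2 = 4028 years.
A: Extension rate ≈ 118.4 / 4028 = 0.029 mm/yr.
B spans 224.5 / 0.029 = 7741.38 years; at 2 years per lamina that is 7741.38 / 2 ≈ 3871 laminae.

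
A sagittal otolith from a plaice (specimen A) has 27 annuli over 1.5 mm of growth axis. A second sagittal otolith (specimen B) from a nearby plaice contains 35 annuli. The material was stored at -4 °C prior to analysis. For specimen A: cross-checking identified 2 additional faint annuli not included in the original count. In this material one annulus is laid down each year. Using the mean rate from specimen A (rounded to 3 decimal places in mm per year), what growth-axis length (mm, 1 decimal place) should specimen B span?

1.8 mm

Specimen A: correcting the raw count gives 27 + 2 = 29 true annuli.
A: Extension rate ≈ 1.5 / 29 = 0.052 mm/yr.
B's length ≈ 0.052 × 35 = 1.8 mm.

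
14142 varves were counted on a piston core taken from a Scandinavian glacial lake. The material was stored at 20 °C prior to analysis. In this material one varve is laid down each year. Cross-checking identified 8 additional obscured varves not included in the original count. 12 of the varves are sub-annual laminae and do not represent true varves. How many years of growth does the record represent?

Correcting the raw count gives 14142 − 12 + 8 = 14138 true varves.
With a one-to-one varve periodicity this is 14138 years.

14138 years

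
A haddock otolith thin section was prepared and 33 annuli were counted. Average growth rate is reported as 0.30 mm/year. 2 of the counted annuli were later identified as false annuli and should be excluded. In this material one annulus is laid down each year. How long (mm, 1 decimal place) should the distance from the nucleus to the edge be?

9.3 mm

Adjusted count: 33 − 2 = 31 annuli.
Predicted length = 0.30 mm/year × 31 years = 9.3 mm.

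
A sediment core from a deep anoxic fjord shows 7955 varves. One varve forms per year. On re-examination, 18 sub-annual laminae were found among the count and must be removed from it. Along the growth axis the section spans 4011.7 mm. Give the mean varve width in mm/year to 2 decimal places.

Adjusted count: 7955 − 18 = 7937 varves.
Extension rate ≈ 4011.7 / 7937 = 0.51 mm/year.

0.51 mm/year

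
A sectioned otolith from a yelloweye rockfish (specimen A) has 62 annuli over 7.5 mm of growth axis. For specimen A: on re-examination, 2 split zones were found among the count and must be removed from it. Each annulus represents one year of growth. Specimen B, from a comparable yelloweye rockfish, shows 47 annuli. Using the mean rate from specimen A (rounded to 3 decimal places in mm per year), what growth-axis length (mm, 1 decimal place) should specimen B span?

5.9 mm

Specimen A: after corrections the count is 62 − 2 = 60 annuli.
A: 7.5 mm over 60 years gives 7.5 / 60 ≈ 0.125 mm per year.
For B, 0.125 mm/year × 47 years = 5.9 mm.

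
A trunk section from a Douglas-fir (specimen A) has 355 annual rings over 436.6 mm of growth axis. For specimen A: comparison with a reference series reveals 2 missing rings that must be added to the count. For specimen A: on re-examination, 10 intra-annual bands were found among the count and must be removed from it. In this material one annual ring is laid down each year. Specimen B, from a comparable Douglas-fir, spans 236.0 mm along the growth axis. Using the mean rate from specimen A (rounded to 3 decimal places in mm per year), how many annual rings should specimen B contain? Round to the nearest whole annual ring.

Specimen A: true annual ring count = 355 − 10 + 2 = 347.
A: Extension rate ≈ 436.6 / 347 = 1.258 mm/year.
Specimen B: 236.0 mm / 1.258 mm per year = 187.60 years ≈ 188 annual rings.

188 annual rings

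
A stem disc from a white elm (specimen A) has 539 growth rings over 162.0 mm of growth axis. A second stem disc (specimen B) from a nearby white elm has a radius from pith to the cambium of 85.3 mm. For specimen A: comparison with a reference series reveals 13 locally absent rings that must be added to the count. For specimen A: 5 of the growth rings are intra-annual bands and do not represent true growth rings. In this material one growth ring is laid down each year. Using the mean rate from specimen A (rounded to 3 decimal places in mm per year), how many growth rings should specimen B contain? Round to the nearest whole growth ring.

Specimen A: true growth ring count = 539 − 5 + 13 = 547.
A: Extension rate ≈ 162.0 / 547 = 0.296 mm per year.
B spans 85.3 / 0.296 = 288.18 years ≈ 288 growth rings.

288 growth rings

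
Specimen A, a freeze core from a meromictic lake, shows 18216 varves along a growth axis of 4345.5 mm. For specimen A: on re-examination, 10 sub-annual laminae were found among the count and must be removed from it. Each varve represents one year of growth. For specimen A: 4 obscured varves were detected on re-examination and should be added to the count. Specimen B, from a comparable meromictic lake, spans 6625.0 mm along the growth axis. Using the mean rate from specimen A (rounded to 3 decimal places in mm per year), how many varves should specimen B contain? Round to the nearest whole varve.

27720 varves

Specimen A: after corrections the count is 18216 − 10 + 4 = 18210 varves.
A: Mean rate = 4345.5 mm / 18210 years ≈ 0.239 mm/yr.
B spans 6625.0 / 0.239 = 27719.67 years ≈ 27720 varves.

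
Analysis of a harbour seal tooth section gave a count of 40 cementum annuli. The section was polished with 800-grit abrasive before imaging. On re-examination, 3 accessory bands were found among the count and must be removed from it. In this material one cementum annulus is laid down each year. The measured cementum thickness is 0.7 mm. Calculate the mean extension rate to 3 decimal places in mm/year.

After corrections the count is 40 − 3 = 37 cementum annuli.
Mean rate = 0.7 mm / 37 years ≈ 0.019 mm/year.

0.019 mm/year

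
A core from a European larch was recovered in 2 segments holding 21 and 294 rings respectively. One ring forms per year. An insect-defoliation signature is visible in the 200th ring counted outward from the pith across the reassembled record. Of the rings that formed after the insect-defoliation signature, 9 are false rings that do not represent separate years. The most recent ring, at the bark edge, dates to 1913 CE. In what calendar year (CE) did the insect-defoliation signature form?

1807 CE

Total rings = 21 + 294 = 315.
The insect-defoliation signature sits at ring 200 from the pith, so 315 − 200 = 115 rings formed after it.
115 − 9 false = 106 true rings after the insect-defoliation signature.
Counting back 106 years from 1913 CE places the insect-defoliation signature in 1913 − 106 = 1807 CE.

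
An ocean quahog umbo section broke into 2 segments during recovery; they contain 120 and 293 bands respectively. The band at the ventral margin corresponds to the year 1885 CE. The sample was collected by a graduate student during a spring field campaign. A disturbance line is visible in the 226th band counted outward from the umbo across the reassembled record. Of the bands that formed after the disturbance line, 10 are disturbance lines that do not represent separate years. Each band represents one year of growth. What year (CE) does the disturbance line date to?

1708 CE

Total bands = 120 + 293 = 413.
The disturbance line sits at band 226 from the umbo, so 413 − 226 = 187 bands formed after it.
Excluding 10 false bands: 187 − 10 = 177.
Counting back 177 years from 1885 CE places the disturbance line in 1885 − 177 = 1708 CE.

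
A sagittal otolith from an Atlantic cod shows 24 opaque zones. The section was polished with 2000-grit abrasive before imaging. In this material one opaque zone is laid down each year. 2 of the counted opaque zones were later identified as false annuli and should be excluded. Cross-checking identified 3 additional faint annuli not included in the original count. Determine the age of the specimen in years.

25 years

After corrections the count is 24 − 2 + 3 = 25 opaque zones.
One opaque zone per year makes the duration 25 years.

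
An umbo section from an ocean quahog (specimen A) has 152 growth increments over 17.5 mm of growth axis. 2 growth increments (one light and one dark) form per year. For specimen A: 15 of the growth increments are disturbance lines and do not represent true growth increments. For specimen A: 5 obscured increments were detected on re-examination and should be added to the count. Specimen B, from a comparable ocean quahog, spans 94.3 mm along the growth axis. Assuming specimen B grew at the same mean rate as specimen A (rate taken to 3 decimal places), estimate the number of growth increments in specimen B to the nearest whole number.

Specimen A: adjusted count: 152 − 15 + 5 = 142 growth increments.
Specimen A: with 2 growth increments per year, 142 / 2 = 71 years.
A: Mean rate = 17.5 mm / 71 years ≈ 0.246 mm/yr.
B spans 94.3 / 0.246 = 383.33 years; at 2 growth increments per year that is 383.33 × 2 ≈ 767 growth increments.

767 growth increments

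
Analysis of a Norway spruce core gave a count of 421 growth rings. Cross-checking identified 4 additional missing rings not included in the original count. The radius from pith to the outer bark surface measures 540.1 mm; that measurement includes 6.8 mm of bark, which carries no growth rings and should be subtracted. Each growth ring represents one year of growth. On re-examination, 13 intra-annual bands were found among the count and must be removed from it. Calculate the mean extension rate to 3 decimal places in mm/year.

1.294 mm/year

After corrections the count is 421 − 13 + 4 = 412 growth rings.
The growth record spans 540.1 − 6.8 = 533.3 mm.
Mean rate = 533.3 mm / 412 years ≈ 1.294 mm/year.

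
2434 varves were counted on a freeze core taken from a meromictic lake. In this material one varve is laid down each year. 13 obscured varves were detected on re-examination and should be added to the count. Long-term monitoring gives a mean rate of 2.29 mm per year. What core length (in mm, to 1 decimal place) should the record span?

Adjusted count: 2434 + 13 = 2447 varves.
Predicted length = 2.29 mm/year × 2447 years = 5603.6 mm.

5603.6 mm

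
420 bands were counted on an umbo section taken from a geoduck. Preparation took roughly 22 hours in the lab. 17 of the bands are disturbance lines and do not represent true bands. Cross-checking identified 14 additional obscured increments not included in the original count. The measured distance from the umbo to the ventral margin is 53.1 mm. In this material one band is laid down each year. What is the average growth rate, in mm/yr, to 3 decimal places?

0.127 mm/yr

Adjusted count: 420 − 17 + 14 = 417 bands.
53.1 mm over 417 years gives 53.1 / 417 ≈ 0.127 mm/yr.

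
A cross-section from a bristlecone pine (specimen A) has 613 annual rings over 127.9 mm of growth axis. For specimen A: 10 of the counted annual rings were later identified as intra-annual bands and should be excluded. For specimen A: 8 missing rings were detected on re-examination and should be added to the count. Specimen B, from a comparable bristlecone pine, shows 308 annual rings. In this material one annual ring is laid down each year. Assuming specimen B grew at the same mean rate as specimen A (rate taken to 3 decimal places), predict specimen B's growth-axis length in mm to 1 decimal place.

Specimen A: after corrections the count is 613 − 10 + 8 = 611 annual rings.
A: Extension rate ≈ 127.9 / 611 = 0.209 mm/yr.
B's length ≈ 0.209 × 308 = 64.4 mm.

64.4 mm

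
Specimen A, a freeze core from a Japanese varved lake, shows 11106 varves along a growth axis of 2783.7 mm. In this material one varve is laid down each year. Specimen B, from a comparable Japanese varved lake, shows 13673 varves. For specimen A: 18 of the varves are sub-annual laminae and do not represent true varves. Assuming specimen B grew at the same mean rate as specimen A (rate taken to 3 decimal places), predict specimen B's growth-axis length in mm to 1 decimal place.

Specimen A: correcting the raw count gives 11106 − 18 = 11088 true varves.
A: 2783.7 mm over 11088 years gives 2783.7 / 11088 ≈ 0.251 mm per year.
For B, 0.251 mm/year × 13673 years = 3431.9 mm.

3431.9 mm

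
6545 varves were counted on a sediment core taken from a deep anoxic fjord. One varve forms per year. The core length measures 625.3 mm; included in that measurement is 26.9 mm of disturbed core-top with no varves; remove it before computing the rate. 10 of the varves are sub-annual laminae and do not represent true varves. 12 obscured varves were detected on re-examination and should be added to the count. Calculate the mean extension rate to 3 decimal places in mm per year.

Correcting the raw count gives 6545 − 10 + 12 = 6547 true varves.
Net length = 625.3 − 26.9 = 598.4 mm.
598.4 mm over 6547 years gives 598.4 / 6547 ≈ 0.091 mm per year.

0.091 mm per year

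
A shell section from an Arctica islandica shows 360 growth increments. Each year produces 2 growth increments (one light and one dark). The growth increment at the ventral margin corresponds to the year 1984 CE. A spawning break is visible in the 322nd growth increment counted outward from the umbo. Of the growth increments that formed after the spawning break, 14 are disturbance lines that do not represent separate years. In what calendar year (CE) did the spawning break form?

1972 CE

The spawning break sits at growth increment 322 from the umbo, so 360 − 322 = 38 growth increments formed after it.
Excluding 14 false growth increments: 38 − 14 = 24.
With 2 growth increments per year, 24 / 2 = 12 years.
Counting back 12 years from 1984 CE places the spawning break in 1984 − 12 = 1972 CE.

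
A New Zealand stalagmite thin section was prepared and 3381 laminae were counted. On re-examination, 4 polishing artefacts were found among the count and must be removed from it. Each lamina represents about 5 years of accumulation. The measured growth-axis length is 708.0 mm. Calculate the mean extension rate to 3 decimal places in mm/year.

True lamina count = 3381 − 4 = 3377.
At 5 years per lamina, 3377 × 5 = 16885 years.
708.0 mm over 16885 years gives 708.0 / 16885 ≈ 0.042 mm/year.

0.042 mm/year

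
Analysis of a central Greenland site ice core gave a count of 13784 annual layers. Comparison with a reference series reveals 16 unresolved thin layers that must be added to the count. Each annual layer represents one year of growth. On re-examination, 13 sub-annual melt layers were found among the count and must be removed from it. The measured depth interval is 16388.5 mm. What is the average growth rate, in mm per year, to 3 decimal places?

True annual layer count = 13784 − 13 + 16 = 13787.
Mean rate = 16388.5 mm / 13787 years ≈ 1.189 mm per year.

1.189 mm per year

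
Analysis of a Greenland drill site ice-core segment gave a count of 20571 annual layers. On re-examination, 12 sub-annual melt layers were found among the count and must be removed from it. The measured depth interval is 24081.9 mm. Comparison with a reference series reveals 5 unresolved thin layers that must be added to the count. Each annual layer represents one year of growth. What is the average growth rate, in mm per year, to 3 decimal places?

1.171 mm per year

Correcting the raw count gives 20571 − 12 + 5 = 20564 true annual layers.
Extension rate ≈ 24081.9 / 20564 = 1.171 mm per year.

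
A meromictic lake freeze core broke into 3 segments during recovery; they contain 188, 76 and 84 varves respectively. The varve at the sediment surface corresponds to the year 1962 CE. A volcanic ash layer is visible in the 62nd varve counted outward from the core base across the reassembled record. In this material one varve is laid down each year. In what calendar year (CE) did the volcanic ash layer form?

Total varves = 188 + 76 + 84 = 348.
The volcanic ash layer sits at varve 62 from the core base, so 348 − 62 = 286 varves formed after it.
The varve at the sediment surface is 1962 CE, so the volcanic ash layer dates to 1962 − 286 = 1676 CE.

1676 CE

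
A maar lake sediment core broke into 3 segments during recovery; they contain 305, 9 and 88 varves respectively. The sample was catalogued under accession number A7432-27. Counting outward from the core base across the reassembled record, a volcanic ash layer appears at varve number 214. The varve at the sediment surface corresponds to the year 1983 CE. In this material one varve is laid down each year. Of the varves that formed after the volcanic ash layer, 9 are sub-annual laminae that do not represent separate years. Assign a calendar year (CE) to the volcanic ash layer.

1804 CE

Total varves = 305 + 9 + 88 = 402.
Between varve 214 and the sediment surface there are 402 − 214 = 188 varves.
188 − 9 false = 179 true varves after the volcanic ash layer.
Counting back 179 years from 1983 CE places the volcanic ash layer in 1983 − 179 = 1804 CE.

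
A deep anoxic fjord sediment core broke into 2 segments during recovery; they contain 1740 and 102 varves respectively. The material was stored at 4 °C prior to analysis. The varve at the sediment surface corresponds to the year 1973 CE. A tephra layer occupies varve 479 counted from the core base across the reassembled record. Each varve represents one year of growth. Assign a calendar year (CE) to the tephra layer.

610 CE

Total varves = 1740 + 102 = 1842.
1842 − 479 = 1363 varves lie beyond the tephra layer toward the sediment surface.
The varve at the sediment surface is 1973 CE, so the tephra layer dates to 1973 − 1363 = 610 CE.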